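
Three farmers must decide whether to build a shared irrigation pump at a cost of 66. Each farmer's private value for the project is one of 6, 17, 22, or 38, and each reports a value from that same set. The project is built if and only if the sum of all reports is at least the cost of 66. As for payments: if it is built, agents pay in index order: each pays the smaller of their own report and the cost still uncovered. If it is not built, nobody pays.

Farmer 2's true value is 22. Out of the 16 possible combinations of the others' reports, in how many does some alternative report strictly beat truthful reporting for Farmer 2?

Others report (17, 38): truth gives 0; report 17 gives 5 > 0. Violating.
Others report (22, 38): truth gives 0; report 6 gives 16 > 0. Violating.
Others report (38, 17): truth gives 0; report 17 gives 5 > 0. Violating.
Others report (38, 22): truth gives 0; report 6 gives 16 > 0. Violating.
Others report (6, 6): truth gives 0; no alternative beats it.
Others report (6, 17): truth gives 0; no alternative beats it.
(Checking all 16 profiles: 5 have a profitable deviation, 11 do not.)

5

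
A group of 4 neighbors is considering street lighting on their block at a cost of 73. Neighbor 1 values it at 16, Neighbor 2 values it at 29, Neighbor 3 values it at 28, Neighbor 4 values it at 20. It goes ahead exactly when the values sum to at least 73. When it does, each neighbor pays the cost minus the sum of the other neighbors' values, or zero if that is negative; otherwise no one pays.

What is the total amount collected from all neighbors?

17

Total value 93 ≥ cost 73, so it is built.
Neighbor 1: others sum to 77; max(0, 73 - 77) = 0.
Neighbor 2: others sum to 64; max(0, 73 - 64) = 9.
Neighbor 3: others sum to 65; max(0, 73 - 65) = 8.
Neighbor 4: others sum to 73; max(0, 73 - 73) = 0.
Total collected = 0 + 9 + 8 + 0 = 17.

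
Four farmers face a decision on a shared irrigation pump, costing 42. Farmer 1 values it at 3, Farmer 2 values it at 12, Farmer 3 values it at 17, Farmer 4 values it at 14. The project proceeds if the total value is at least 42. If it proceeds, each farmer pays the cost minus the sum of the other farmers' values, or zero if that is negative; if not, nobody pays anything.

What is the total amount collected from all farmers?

Total value 46 ≥ cost 42, so it is built.
Farmer 1: others sum to 43; max(0, 42 - 43) = 0.
Farmer 2: others sum to 34; max(0, 42 - 34) = 8.
Farmer 3: others sum to 29; max(0, 42 - 29) = 13.
Farmer 4: others sum to 32; max(0, 42 - 32) = 10.
Total collected = 0 + 8 + 13 + 10 = 31.

31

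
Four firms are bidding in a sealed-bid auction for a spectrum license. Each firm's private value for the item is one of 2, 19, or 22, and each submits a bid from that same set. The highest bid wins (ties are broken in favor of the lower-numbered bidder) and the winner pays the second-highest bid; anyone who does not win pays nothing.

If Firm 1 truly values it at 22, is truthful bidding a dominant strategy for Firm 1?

Check each profile of the others' bids and compare truth against every alternative bid.
Others bid (2, 2, 2): truth gives 20, best alternative gives 20.
Others bid (2, 2, 19): truth gives 3, best alternative gives 3.
Others bid (2, 19, 2): truth gives 3, best alternative gives 3.
Others bid (2, 19, 19): truth gives 3, best alternative gives 3.
Others bid (19, 2, 2): truth gives 3, best alternative gives 3.
Others bid (19, 2, 19): truth gives 3, best alternative gives 3.
(Remaining 21 profiles checked similarly; truth is weakly best in each.)
In every case the truthful bid is at least as good as any alternative, so it is a dominant strategy.

Yes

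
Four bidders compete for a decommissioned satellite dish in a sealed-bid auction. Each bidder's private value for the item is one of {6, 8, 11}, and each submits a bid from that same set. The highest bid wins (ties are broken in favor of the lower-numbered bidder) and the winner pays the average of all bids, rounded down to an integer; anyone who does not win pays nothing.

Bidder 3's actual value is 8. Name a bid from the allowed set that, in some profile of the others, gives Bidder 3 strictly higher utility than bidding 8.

Suppose Bidder 1 bids 6, Bidder 2 bids 8 and Bidder 4 bids 6.
Bid 8: loses, pays 0, utility 0.
Bid 11: wins, pays 7, utility 8 - 7 = 1.
So bidding 11 beats truth here (1 > 0).

11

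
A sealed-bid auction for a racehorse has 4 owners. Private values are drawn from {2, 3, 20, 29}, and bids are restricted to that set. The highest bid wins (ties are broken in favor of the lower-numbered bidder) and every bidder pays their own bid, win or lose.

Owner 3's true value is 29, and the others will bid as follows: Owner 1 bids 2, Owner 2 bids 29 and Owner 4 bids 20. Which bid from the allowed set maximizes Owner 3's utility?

Bid 2: loses but pays 2, utility -2.
Bid 3: loses but pays 3, utility -3.
Bid 20: loses but pays 20, utility -20.
Bid 29: loses but pays 29, utility -29.
The best choice is 2 with utility -2.

2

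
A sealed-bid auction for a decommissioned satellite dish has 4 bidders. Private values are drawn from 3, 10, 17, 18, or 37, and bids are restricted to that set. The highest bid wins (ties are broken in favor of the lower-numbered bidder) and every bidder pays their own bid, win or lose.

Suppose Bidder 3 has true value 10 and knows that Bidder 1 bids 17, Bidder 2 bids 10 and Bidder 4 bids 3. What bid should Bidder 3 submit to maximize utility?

Bid 3: loses but pays 3, utility -3.
Bid 10: loses but pays 10, utility -10.
Bid 17: loses but pays 17, utility -17.
Bid 18: wins, pays 18, utility 10 - 18 = -8.
Bid 37: wins, pays 37, utility 10 - 37 = -27.
The best choice is 3 with utility -3.

3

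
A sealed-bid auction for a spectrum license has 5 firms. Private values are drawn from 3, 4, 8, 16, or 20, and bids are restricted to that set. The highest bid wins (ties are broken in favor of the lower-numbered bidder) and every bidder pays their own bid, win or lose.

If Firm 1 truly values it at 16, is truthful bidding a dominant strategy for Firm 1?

No

Consider the case where Firm 2 bids 3, Firm 3 bids 3, Firm 4 bids 3 and Firm 5 bids 3.
Truthful bid 16: wins, pays 16, utility 16 - 16 = 0.
Bid 3 instead: wins, pays 3, utility 16 - 3 = 13.
Since 13 > 0, bidding 3 is strictly better here, so truthful bidding is not dominant.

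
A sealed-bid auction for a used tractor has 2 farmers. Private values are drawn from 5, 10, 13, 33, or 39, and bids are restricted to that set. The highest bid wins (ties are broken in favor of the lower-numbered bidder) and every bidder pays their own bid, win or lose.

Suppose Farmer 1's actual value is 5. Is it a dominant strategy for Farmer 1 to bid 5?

Yes

Check each profile of the others' bids and compare truth against every alternative bid.
Others bid (5): truth gives 0, best alternative gives -5.
Others bid (33): truth gives -5, best alternative gives -10.
Others bid (39): truth gives -5, best alternative gives -10.
Others bid (13): truth gives -5, best alternative gives -8.
Others bid (10): truth gives -5, best alternative gives -5.
In every case the truthful bid is at least as good as any alternative, so it is a dominant strategy.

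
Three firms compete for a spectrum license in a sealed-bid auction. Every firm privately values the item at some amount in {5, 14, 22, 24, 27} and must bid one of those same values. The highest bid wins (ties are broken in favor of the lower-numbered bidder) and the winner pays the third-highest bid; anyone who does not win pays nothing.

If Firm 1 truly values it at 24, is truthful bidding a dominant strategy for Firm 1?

No

Consider the case where Firm 2 bids 5 and Firm 3 bids 27.
Truthful bid 24: loses, pays 0, utility 0.
Bid 27 instead: wins, pays 5, utility 24 - 5 = 19.
Since 19 > 0, bidding 27 is strictly better here, so truthful bidding is not dominant.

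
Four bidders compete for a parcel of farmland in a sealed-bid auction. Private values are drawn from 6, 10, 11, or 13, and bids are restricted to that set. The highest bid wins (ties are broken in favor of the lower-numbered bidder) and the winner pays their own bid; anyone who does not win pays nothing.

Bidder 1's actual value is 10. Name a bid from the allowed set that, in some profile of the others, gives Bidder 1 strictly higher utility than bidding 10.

6

Suppose Bidder 2 bids 6, Bidder 3 bids 6 and Bidder 4 bids 6.
Bid 10: wins, pays 10, utility 10 - 10 = 0.
Bid 6: wins, pays 6, utility 10 - 6 = 4.
So bidding 6 beats truth here (4 > 0).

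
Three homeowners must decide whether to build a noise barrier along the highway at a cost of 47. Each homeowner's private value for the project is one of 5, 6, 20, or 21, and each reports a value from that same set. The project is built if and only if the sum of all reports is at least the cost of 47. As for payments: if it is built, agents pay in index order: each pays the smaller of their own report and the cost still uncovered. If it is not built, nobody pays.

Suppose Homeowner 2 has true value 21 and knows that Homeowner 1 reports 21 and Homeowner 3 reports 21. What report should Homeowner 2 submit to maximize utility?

Report 5: project built, pays 5, utility 21 - 5 = 16.
Report 6: project built, pays 6, utility 21 - 6 = 15.
Report 20: project built, pays 20, utility 21 - 20 = 1.
Report 21: project built, pays 21, utility 21 - 21 = 0.
The best choice is 5 with utility 16.

5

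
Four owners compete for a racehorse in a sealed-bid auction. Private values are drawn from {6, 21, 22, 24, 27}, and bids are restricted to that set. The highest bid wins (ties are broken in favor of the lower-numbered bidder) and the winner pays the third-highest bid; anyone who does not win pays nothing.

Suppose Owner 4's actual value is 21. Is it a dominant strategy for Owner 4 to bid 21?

No

Consider the case where Owner 1 bids 6, Owner 2 bids 6 and Owner 3 bids 21.
Truthful bid 21: loses, pays 0, utility 0.
Bid 22 instead: wins, pays 6, utility 21 - 6 = 15.
Since 15 > 0, bidding 22 is strictly better here, so truthful bidding is not dominant.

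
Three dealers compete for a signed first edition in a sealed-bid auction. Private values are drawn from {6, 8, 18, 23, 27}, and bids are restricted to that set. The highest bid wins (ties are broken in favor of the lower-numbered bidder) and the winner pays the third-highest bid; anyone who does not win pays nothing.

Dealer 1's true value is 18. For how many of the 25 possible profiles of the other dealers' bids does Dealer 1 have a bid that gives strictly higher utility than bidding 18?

Others bid (6, 23): truth gives 0; bid 23 gives 12 > 0. Violating.
Others bid (6, 27): truth gives 0; bid 27 gives 12 > 0. Violating.
Others bid (8, 23): truth gives 0; bid 23 gives 10 > 0. Violating.
Others bid (8, 27): truth gives 0; bid 27 gives 10 > 0. Violating.
Others bid (6, 6): truth gives 12; no alternative beats it.
Others bid (6, 8): truth gives 12; no alternative beats it.
(Checking all 25 profiles: 8 have a profitable deviation, 17 do not.)

8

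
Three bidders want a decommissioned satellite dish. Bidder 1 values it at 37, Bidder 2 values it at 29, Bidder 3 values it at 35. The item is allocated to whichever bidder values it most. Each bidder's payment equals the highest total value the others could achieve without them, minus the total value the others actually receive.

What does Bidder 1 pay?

35

Bidder 1 has the highest value and receives the item.
Without Bidder 1, the item would go to the next-highest value, 35, so the others could achieve 35.
With Bidder 1 present and winning, the others receive nothing, so their total is 0.
Payment = 35 - 0 = 35.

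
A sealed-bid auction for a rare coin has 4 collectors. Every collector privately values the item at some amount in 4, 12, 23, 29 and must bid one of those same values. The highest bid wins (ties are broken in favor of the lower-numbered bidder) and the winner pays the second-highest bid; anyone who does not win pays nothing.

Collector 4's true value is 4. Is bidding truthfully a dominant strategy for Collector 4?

Check each profile of the others' bids and compare truth against every alternative bid.
Others bid (4, 4, 4): truth gives 0, best alternative gives 0.
Others bid (4, 4, 12): truth gives 0, best alternative gives 0.
Others bid (4, 4, 23): truth gives 0, best alternative gives 0.
Others bid (4, 4, 29): truth gives 0, best alternative gives 0.
Others bid (4, 12, 4): truth gives 0, best alternative gives 0.
Others bid (4, 12, 12): truth gives 0, best alternative gives 0.
(Remaining 58 profiles checked similarly; truth is weakly best in each.)
In every case the truthful bid is at least as good as any alternative, so it is a dominant strategy.

Yes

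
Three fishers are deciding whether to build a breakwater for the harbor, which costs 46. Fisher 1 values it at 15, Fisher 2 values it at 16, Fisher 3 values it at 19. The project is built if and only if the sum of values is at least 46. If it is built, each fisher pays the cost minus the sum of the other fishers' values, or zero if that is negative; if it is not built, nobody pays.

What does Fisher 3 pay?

15

Total value 50 ≥ cost 46, so the project is built.
The other fishers' values sum to 31.
Cost minus that sum is 46 - 31 = 15.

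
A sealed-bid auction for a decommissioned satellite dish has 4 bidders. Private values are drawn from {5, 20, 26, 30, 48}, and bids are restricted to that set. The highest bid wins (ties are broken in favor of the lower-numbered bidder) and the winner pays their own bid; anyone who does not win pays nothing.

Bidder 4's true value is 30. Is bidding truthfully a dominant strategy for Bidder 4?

No

Consider the case where Bidder 1 bids 5, Bidder 2 bids 5 and Bidder 3 bids 5.
Truthful bid 30: wins, pays 30, utility 30 - 30 = 0.
Bid 20 instead: wins, pays 20, utility 30 - 20 = 10.
Since 10 > 0, bidding 20 is strictly better here, so truthful bidding is not dominant.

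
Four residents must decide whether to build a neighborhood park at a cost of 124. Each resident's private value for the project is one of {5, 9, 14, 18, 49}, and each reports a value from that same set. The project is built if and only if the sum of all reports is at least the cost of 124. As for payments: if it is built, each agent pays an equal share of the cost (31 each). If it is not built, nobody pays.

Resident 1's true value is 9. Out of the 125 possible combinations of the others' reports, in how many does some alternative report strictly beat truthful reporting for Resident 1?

Others report (18, 49, 49): truth gives -22; report 5 gives 0 > -22. Violating.
Others report (49, 18, 49): truth gives -22; report 5 gives 0 > -22. Violating.
Others report (49, 49, 18): truth gives -22; report 5 gives 0 > -22. Violating.
Others report (5, 5, 5): truth gives 0; no alternative beats it.
Others report (5, 5, 9): truth gives 0; no alternative beats it.
(Checking all 125 profiles: 3 have a profitable deviation, 122 do not.)

3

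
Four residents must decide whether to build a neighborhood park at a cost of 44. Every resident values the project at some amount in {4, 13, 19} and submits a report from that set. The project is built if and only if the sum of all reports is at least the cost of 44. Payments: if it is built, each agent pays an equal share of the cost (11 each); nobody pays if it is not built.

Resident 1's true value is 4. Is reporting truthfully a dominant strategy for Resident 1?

Yes

Check each profile of the others' reports and compare truth against every alternative report.
Others report (4, 13, 19): truth gives 0, best alternative gives -7.
Others report (4, 19, 13): truth gives 0, best alternative gives -7.
Others report (13, 4, 19): truth gives 0, best alternative gives -7.
Others report (13, 13, 13): truth gives 0, best alternative gives -7.
Others report (13, 19, 4): truth gives 0, best alternative gives -7.
Others report (19, 4, 13): truth gives 0, best alternative gives -7.
(Remaining 21 profiles checked similarly; truth is weakly best in each.)
In every case the truthful report is at least as good as any alternative, so it is a dominant strategy.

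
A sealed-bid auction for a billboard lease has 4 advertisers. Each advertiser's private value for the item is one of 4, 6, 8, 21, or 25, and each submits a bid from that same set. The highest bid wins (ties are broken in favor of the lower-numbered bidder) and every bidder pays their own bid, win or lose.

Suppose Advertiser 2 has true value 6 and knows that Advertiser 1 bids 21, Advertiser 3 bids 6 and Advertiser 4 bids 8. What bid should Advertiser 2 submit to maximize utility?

4

Bid 4: loses but pays 4, utility -4.
Bid 6: loses but pays 6, utility -6.
Bid 8: loses but pays 8, utility -8.
Bid 21: loses but pays 21, utility -21.
Bid 25: wins, pays 25, utility 6 - 25 = -19.
The best choice is 4 with utility -4.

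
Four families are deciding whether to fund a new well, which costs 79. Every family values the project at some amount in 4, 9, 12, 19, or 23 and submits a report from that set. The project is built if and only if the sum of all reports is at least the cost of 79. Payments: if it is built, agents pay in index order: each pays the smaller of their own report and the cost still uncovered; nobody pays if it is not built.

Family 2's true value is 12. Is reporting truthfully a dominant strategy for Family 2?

Yes

Check each profile of the others' reports and compare truth against every alternative report.
Others report (4, 4, 4): truth gives 0, best alternative gives 0.
Others report (4, 4, 9): truth gives 0, best alternative gives 0.
Others report (4, 4, 12): truth gives 0, best alternative gives 0.
Others report (4, 4, 19): truth gives 0, best alternative gives 0.
Others report (4, 4, 23): truth gives 0, best alternative gives 0.
Others report (4, 9, 4): truth gives 0, best alternative gives 0.
(Remaining 119 profiles checked similarly; truth is weakly best in each.)
In every case the truthful report is at least as good as any alternative, so it is a dominant strategy.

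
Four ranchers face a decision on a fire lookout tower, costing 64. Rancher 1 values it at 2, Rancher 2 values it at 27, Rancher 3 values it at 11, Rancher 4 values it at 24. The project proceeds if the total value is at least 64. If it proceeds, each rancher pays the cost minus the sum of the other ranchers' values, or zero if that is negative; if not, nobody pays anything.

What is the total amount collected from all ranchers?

64

Total value 64 ≥ cost 64, so it is built.
Rancher 1: others sum to 62; max(0, 64 - 62) = 2.
Rancher 2: others sum to 37; max(0, 64 - 37) = 27.
Rancher 3: others sum to 53; max(0, 64 - 53) = 11.
Rancher 4: others sum to 40; max(0, 64 - 40) = 24.
Total collected = 2 + 27 + 11 + 24 = 64.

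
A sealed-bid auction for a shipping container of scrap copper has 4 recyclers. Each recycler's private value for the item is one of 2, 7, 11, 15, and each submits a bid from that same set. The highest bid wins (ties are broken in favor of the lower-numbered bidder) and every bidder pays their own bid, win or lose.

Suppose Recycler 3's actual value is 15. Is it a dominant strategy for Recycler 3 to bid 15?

Consider the case where Recycler 1 bids 2, Recycler 2 bids 2 and Recycler 4 bids 2.
Truthful bid 15: wins, pays 15, utility 15 - 15 = 0.
Bid 7 instead: wins, pays 7, utility 15 - 7 = 8.
Since 8 > 0, bidding 7 is strictly better here, so truthful bidding is not dominant.

No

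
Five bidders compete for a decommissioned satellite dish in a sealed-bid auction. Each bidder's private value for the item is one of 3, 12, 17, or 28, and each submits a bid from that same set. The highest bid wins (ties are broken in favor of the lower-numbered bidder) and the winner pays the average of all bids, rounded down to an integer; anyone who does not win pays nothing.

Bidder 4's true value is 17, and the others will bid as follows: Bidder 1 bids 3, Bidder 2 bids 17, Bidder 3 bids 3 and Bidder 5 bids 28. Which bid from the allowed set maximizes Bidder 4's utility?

Bid 3: loses, pays 0, utility 0.
Bid 12: loses, pays 0, utility 0.
Bid 17: loses, pays 0, utility 0.
Bid 28: wins, pays 15, utility 17 - 15 = 2.
The best choice is 28 with utility 2.

28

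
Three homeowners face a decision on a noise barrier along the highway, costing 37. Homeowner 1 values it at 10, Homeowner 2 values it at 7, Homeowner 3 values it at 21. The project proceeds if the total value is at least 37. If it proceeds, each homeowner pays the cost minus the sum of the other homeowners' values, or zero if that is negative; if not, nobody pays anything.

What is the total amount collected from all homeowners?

Total value 38 ≥ cost 37, so it is built.
Homeowner 1: others sum to 28; max(0, 37 - 28) = 9.
Homeowner 2: others sum to 31; max(0, 37 - 31) = 6.
Homeowner 3: others sum to 17; max(0, 37 - 17) = 20.
Total collected = 9 + 6 + 20 = 35.

35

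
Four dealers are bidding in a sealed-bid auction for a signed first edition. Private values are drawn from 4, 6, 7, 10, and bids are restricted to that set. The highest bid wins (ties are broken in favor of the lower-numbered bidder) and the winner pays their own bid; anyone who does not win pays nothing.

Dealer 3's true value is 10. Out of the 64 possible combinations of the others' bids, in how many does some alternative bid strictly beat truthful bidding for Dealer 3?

Others bid (4, 4, 4): truth gives 0; bid 6 gives 4 > 0. Violating.
Others bid (4, 4, 6): truth gives 0; bid 6 gives 4 > 0. Violating.
Others bid (4, 4, 7): truth gives 0; bid 7 gives 3 > 0. Violating.
Others bid (4, 6, 4): truth gives 0; bid 7 gives 3 > 0. Violating.
Others bid (4, 4, 10): truth gives 0; no alternative beats it.
Others bid (4, 6, 10): truth gives 0; no alternative beats it.
(Checking all 64 profiles: 12 have a profitable deviation, 52 do not.)

12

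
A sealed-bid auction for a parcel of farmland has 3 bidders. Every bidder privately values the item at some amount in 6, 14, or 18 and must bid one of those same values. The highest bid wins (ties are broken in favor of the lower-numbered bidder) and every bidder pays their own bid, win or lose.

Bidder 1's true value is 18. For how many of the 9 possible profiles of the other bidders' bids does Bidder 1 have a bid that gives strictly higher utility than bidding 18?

4

Others bid (6, 6): truth gives 0; bid 6 gives 12 > 0. Violating.
Others bid (6, 14): truth gives 0; bid 14 gives 4 > 0. Violating.
Others bid (14, 6): truth gives 0; bid 14 gives 4 > 0. Violating.
Others bid (14, 14): truth gives 0; bid 14 gives 4 > 0. Violating.
Others bid (6, 18): truth gives 0; no alternative beats it.
Others bid (14, 18): truth gives 0; no alternative beats it.
(Checking all 9 profiles: 4 have a profitable deviation, 5 do not.)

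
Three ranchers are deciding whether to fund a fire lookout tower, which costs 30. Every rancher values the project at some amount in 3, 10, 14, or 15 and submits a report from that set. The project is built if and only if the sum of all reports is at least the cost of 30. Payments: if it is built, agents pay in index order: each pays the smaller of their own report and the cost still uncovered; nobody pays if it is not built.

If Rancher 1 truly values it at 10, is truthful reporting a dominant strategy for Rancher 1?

No

Consider the case where Rancher 2 reports 14 and Rancher 3 reports 14.
Truthful report 10: project built, pays 10, utility 10 - 10 = 0.
Report 3 instead: project built, pays 3, utility 10 - 3 = 7.
Since 7 > 0, reporting 3 is strictly better here, so truthful reporting is not dominant.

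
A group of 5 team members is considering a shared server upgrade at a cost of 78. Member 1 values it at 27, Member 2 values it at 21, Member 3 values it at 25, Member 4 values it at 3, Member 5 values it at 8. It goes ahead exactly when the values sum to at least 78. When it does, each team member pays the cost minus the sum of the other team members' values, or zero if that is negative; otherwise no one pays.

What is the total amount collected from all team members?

57

Total value 84 ≥ cost 78, so it is built.
Member 1: others sum to 57; max(0, 78 - 57) = 21.
Member 2: others sum to 63; max(0, 78 - 63) = 15.
Member 3: others sum to 59; max(0, 78 - 59) = 19.
Member 4: others sum to 81; max(0, 78 - 81) = 0.
Member 5: others sum to 76; max(0, 78 - 76) = 2.
Total collected = 21 + 15 + 19 + 0 + 2 = 57.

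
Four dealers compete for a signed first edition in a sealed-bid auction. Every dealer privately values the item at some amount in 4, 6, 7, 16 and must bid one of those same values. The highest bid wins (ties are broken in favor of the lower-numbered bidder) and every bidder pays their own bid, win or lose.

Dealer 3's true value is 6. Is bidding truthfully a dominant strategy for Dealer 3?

Consider the case where Dealer 1 bids 4, Dealer 2 bids 4 and Dealer 4 bids 7.
Truthful bid 6: loses but pays 6, utility -6.
Bid 4 instead: loses but pays 4, utility -4.
Since -4 > -6, bidding 4 is strictly better here, so truthful bidding is not dominant.

No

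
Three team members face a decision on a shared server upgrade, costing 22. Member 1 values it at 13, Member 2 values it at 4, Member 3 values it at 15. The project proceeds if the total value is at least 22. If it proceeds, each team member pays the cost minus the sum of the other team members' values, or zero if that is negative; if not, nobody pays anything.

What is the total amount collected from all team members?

8

Total value 32 ≥ cost 22, so it is built.
Member 1: others sum to 19; max(0, 22 - 19) = 3.
Member 2: others sum to 28; max(0, 22 - 28) = 0.
Member 3: others sum to 17; max(0, 22 - 17) = 5.
Total collected = 3 + 0 + 5 = 8.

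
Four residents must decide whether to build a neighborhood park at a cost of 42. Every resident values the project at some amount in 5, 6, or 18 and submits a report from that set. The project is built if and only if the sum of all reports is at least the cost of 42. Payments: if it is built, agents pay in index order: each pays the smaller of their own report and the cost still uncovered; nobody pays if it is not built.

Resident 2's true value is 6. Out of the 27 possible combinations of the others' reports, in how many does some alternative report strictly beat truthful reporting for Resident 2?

7

Others report (5, 18, 18): truth gives 0; report 5 gives 1 > 0. Violating.
Others report (6, 18, 18): truth gives 0; report 5 gives 1 > 0. Violating.
Others report (18, 5, 18): truth gives 0; report 5 gives 1 > 0. Violating.
Others report (18, 6, 18): truth gives 0; report 5 gives 1 > 0. Violating.
Others report (5, 5, 5): truth gives 0; no alternative beats it.
Others report (5, 5, 6): truth gives 0; no alternative beats it.
(Checking all 27 profiles: 7 have a profitable deviation, 20 do not.)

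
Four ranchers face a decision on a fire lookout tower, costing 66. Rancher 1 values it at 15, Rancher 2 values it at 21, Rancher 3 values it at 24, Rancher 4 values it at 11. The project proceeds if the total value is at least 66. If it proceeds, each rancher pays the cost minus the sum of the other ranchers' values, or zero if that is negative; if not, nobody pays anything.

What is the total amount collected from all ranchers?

51

Total value 71 ≥ cost 66, so it is built.
Rancher 1: others sum to 56; max(0, 66 - 56) = 10.
Rancher 2: others sum to 50; max(0, 66 - 50) = 16.
Rancher 3: others sum to 47; max(0, 66 - 47) = 19.
Rancher 4: others sum to 60; max(0, 66 - 60) = 6.
Total collected = 10 + 16 + 19 + 6 = 51.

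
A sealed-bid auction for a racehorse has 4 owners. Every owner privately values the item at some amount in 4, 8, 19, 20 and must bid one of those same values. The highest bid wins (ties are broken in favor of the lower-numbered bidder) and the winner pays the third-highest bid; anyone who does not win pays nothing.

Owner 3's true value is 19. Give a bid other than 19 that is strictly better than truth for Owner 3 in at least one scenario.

Suppose Owner 1 bids 4, Owner 2 bids 4 and Owner 4 bids 20.
Bid 19: loses, pays 0, utility 0.
Bid 20: wins, pays 4, utility 19 - 4 = 15.
So bidding 20 beats truth here (15 > 0).

20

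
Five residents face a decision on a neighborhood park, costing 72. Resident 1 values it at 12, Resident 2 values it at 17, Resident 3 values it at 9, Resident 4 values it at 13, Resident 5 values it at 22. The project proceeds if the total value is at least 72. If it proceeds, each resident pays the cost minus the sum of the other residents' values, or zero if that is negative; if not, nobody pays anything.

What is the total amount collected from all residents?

68

Total value 73 ≥ cost 72, so it is built.
Resident 1: others sum to 61; max(0, 72 - 61) = 11.
Resident 2: others sum to 56; max(0, 72 - 56) = 16.
Resident 3: others sum to 64; max(0, 72 - 64) = 8.
Resident 4: others sum to 60; max(0, 72 - 60) = 12.
Resident 5: others sum to 51; max(0, 72 - 51) = 21.
Total collected = 11 + 16 + 8 + 12 + 21 = 68.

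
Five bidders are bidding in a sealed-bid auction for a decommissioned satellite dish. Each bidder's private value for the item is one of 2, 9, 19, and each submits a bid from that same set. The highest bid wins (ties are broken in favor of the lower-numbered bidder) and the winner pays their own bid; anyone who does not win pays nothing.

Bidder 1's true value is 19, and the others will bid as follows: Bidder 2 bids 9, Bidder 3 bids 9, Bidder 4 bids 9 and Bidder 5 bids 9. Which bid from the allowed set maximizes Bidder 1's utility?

9

Bid 2: loses, pays 0, utility 0.
Bid 9: wins, pays 9, utility 19 - 9 = 10.
Bid 19: wins, pays 19, utility 19 - 19 = 0.
The best choice is 9 with utility 10.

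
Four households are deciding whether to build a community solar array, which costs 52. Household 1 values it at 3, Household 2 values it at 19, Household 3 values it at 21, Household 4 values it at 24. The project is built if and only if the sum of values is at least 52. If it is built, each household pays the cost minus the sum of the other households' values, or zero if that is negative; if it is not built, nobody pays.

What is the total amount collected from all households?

19

Total value 67 ≥ cost 52, so it is built.
Household 1: others sum to 64; max(0, 52 - 64) = 0.
Household 2: others sum to 48; max(0, 52 - 48) = 4.
Household 3: others sum to 46; max(0, 52 - 46) = 6.
Household 4: others sum to 43; max(0, 52 - 43) = 9.
Total collected = 0 + 4 + 6 + 9 = 19.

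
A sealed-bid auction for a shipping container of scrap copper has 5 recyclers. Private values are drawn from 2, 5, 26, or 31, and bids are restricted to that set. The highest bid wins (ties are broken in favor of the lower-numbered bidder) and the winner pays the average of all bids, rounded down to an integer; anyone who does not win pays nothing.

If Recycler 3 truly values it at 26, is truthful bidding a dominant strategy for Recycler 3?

No

Consider the case where Recycler 1 bids 2, Recycler 2 bids 2, Recycler 4 bids 2 and Recycler 5 bids 2.
Truthful bid 26: wins, pays 6, utility 26 - 6 = 20.
Bid 5 instead: wins, pays 2, utility 26 - 2 = 24.
Since 24 > 20, bidding 5 is strictly better here, so truthful bidding is not dominant.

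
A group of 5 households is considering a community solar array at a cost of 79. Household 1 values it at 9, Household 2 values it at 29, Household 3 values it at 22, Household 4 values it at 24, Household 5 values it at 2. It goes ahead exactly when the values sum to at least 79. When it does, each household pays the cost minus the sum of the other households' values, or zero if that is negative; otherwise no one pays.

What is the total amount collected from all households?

56

Total value 86 ≥ cost 79, so it is built.
Household 1: others sum to 77; max(0, 79 - 77) = 2.
Household 2: others sum to 57; max(0, 79 - 57) = 22.
Household 3: others sum to 64; max(0, 79 - 64) = 15.
Household 4: others sum to 62; max(0, 79 - 62) = 17.
Household 5: others sum to 84; max(0, 79 - 84) = 0.
Total collected = 2 + 22 + 15 + 17 + 0 = 56.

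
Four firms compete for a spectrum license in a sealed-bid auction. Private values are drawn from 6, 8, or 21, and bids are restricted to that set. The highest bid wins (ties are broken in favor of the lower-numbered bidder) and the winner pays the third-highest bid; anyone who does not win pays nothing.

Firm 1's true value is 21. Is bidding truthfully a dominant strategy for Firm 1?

Check each profile of the others' bids and compare truth against every alternative bid.
Others bid (6, 6, 21): truth gives 15, best alternative gives 0.
Others bid (6, 21, 6): truth gives 15, best alternative gives 0.
Others bid (21, 6, 6): truth gives 15, best alternative gives 0.
Others bid (6, 8, 21): truth gives 13, best alternative gives 0.
Others bid (6, 21, 8): truth gives 13, best alternative gives 0.
Others bid (8, 6, 21): truth gives 13, best alternative gives 0.
(Remaining 21 profiles checked similarly; truth is weakly best in each.)
In every case the truthful bid is at least as good as any alternative, so it is a dominant strategy.

Yes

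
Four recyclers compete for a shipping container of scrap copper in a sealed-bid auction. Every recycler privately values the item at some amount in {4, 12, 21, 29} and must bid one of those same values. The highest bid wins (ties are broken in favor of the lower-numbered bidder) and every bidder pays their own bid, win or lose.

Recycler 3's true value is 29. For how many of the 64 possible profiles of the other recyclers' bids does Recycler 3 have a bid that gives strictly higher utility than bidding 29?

40

Others bid (4, 4, 4): truth gives 0; bid 12 gives 17 > 0. Violating.
Others bid (4, 4, 12): truth gives 0; bid 12 gives 17 > 0. Violating.
Others bid (4, 4, 21): truth gives 0; bid 21 gives 8 > 0. Violating.
Others bid (4, 12, 4): truth gives 0; bid 21 gives 8 > 0. Violating.
Others bid (4, 4, 29): truth gives 0; no alternative beats it.
Others bid (4, 12, 29): truth gives 0; no alternative beats it.
(Checking all 64 profiles: 40 have a profitable deviation, 24 do not.)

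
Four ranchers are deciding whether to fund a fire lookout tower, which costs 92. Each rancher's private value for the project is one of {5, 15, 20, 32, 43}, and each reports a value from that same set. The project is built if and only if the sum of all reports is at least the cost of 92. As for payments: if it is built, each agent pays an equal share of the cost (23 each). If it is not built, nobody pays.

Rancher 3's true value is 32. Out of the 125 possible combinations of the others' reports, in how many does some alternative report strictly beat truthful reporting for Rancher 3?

21

Others report (5, 5, 43): truth gives 0; report 43 gives 9 > 0. Violating.
Others report (5, 15, 32): truth gives 0; report 43 gives 9 > 0. Violating.
Others report (5, 20, 32): truth gives 0; report 43 gives 9 > 0. Violating.
Others report (5, 32, 15): truth gives 0; report 43 gives 9 > 0. Violating.
Others report (5, 5, 5): truth gives 0; no alternative beats it.
Others report (5, 5, 15): truth gives 0; no alternative beats it.
(Checking all 125 profiles: 21 have a profitable deviation, 104 do not.)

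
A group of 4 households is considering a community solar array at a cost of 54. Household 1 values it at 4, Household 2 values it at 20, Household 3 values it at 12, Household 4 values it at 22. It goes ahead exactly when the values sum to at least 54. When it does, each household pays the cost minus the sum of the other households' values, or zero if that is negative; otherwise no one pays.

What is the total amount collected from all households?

42

Total value 58 ≥ cost 54, so it is built.
Household 1: others sum to 54; max(0, 54 - 54) = 0.
Household 2: others sum to 38; max(0, 54 - 38) = 16.
Household 3: others sum to 46; max(0, 54 - 46) = 8.
Household 4: others sum to 36; max(0, 54 - 36) = 18.
Total collected = 0 + 16 + 8 + 18 = 42.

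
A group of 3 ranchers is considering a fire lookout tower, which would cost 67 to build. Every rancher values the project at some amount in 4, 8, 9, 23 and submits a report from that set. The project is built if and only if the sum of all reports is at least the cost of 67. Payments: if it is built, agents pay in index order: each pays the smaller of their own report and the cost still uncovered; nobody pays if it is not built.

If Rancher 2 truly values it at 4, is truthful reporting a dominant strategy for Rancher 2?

Yes

Check each profile of the others' reports and compare truth against every alternative report.
Others report (4, 4): truth gives 0, best alternative gives 0.
Others report (4, 8): truth gives 0, best alternative gives 0.
Others report (4, 9): truth gives 0, best alternative gives 0.
Others report (4, 23): truth gives 0, best alternative gives 0.
Others report (8, 4): truth gives 0, best alternative gives 0.
Others report (8, 8): truth gives 0, best alternative gives 0.
(Remaining 10 profiles checked similarly; truth is weakly best in each.)
In every case the truthful report is at least as good as any alternative, so it is a dominant strategy.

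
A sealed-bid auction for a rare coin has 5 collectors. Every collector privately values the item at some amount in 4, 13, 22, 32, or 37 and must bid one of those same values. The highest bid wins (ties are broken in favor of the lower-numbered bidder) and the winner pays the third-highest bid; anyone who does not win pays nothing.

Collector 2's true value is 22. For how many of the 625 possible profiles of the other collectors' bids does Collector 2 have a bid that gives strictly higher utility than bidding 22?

64

Others bid (4, 4, 4, 32): truth gives 0; bid 32 gives 18 > 0. Violating.
Others bid (4, 4, 4, 37): truth gives 0; bid 37 gives 18 > 0. Violating.
Others bid (4, 4, 13, 32): truth gives 0; bid 32 gives 9 > 0. Violating.
Others bid (4, 4, 13, 37): truth gives 0; bid 37 gives 9 > 0. Violating.
Others bid (4, 4, 4, 4): truth gives 18; no alternative beats it.
Others bid (4, 4, 4, 13): truth gives 18; no alternative beats it.
(Checking all 625 profiles: 64 have a profitable deviation, 561 do not.)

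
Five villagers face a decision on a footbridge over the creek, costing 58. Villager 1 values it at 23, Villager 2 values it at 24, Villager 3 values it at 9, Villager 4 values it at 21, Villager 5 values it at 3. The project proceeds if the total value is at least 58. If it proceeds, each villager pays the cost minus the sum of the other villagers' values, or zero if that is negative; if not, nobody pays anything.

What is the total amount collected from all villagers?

Total value 80 ≥ cost 58, so it is built.
Villager 1: others sum to 57; max(0, 58 - 57) = 1.
Villager 2: others sum to 56; max(0, 58 - 56) = 2.
Villager 3: others sum to 71; max(0, 58 - 71) = 0.
Villager 4: others sum to 59; max(0, 58 - 59) = 0.
Villager 5: others sum to 77; max(0, 58 - 77) = 0.
Total collected = 1 + 2 + 0 + 0 + 0 = 3.

3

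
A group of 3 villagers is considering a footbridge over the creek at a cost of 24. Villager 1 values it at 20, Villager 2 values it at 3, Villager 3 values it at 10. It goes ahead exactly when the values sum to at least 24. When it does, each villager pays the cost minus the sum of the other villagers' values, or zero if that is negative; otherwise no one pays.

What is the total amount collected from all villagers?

12

Total value 33 ≥ cost 24, so it is built.
Villager 1: others sum to 13; max(0, 24 - 13) = 11.
Villager 2: others sum to 30; max(0, 24 - 30) = 0.
Villager 3: others sum to 23; max(0, 24 - 23) = 1.
Total collected = 11 + 0 + 1 = 12.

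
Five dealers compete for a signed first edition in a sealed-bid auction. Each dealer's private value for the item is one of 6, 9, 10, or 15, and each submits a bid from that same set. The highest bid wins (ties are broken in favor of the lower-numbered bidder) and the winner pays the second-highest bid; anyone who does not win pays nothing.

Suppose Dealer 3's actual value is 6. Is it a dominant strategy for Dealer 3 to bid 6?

Yes

Check each profile of the others' bids and compare truth against every alternative bid.
Others bid (6, 6, 6, 9): truth gives 0, best alternative gives -3.
Others bid (6, 6, 9, 6): truth gives 0, best alternative gives -3.
Others bid (6, 6, 9, 9): truth gives 0, best alternative gives -3.
Others bid (6, 6, 6, 6): truth gives 0, best alternative gives 0.
Others bid (6, 6, 6, 10): truth gives 0, best alternative gives 0.
Others bid (6, 6, 6, 15): truth gives 0, best alternative gives 0.
(Remaining 250 profiles checked similarly; truth is weakly best in each.)
In every case the truthful bid is at least as good as any alternative, so it is a dominant strategy.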